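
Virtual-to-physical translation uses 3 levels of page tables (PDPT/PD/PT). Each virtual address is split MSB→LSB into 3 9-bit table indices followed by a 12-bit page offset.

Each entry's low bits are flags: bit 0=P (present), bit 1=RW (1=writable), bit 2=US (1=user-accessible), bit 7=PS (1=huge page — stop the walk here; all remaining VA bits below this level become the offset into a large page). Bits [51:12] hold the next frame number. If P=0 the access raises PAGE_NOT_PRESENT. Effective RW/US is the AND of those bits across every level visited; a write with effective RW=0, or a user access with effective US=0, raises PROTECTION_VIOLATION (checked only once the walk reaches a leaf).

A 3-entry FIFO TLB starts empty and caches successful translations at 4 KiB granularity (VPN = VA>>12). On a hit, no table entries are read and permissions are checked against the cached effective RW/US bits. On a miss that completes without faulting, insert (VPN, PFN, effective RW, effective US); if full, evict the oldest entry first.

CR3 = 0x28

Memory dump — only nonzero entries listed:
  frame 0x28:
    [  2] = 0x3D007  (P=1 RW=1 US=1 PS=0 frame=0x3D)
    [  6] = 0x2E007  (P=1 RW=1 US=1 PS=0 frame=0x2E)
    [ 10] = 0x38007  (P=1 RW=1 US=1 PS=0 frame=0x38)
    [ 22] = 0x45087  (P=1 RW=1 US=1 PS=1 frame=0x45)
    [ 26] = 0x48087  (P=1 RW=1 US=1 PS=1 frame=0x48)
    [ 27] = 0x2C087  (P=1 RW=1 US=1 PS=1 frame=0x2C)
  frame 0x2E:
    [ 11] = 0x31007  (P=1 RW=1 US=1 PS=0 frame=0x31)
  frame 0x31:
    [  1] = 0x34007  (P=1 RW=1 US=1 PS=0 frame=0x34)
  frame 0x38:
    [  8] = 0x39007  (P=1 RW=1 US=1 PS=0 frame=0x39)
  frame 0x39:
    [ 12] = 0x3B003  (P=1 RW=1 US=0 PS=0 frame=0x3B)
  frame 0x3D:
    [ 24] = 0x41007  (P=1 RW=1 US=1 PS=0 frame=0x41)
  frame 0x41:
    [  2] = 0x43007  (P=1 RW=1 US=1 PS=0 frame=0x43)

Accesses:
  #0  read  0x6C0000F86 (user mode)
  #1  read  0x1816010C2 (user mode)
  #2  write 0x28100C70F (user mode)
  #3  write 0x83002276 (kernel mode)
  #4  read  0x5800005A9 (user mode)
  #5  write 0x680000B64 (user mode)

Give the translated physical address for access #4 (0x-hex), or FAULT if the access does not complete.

Walk each access:
#0 VA=0x6C0000F86 (r,user):
  [0] read 0x28 idx=27: raw=0x2C087 flags P=1 W=1 U=1 S=1
  → PA=0x2CF86 (huge @L0)  (1 entries read)
#1 VA=0x1816010C2 (r,user):
  [0] read 0x28 idx=6: raw=0x2E007 flags P=1 W=1 U=1 S=0
  [1] read 0x2E idx=11: raw=0x31007 flags P=1 W=1 U=1 S=0
  [2] read 0x31 idx=1: raw=0x34007 flags P=1 W=1 U=1 S=0
  → PA=0x340C2  (3 entries read)
#2 VA=0x28100C70F (w,user):
  [0] read 0x28 idx=10: raw=0x38007 flags P=1 W=1 U=1 S=0
  [1] read 0x38 idx=8: raw=0x39007 flags P=1 W=1 U=1 S=0
  [2] read 0x39 idx=12: raw=0x3B003 flags P=1 W=1 U=0 S=0
  → PROTECTION_VIOLATION  (3 entries read)
#3 VA=0x83002276 (w,kernel):
  [0] read 0x28 idx=2: raw=0x3D007 flags P=1 W=1 U=1 S=0
  [1] read 0x3D idx=24: raw=0x41007 flags P=1 W=1 U=1 S=0
  [2] read 0x41 idx=2: raw=0x43007 flags P=1 W=1 U=1 S=0
  → PA=0x43276  (3 entries read)
#4 VA=0x5800005A9 (r,user):
  [0] read 0x28 idx=22: raw=0x45087 flags P=1 W=1 U=1 S=1
  → PA=0x455A9 (huge @L0)  (1 entries read)
#5 VA=0x680000B64 (w,user):
  [0] read 0x28 idx=26: raw=0x48087 flags P=1 W=1 U=1 S=1
  → PA=0x48B64 (huge @L0)  (1 entries read)

Access #4 PA: 0x455A9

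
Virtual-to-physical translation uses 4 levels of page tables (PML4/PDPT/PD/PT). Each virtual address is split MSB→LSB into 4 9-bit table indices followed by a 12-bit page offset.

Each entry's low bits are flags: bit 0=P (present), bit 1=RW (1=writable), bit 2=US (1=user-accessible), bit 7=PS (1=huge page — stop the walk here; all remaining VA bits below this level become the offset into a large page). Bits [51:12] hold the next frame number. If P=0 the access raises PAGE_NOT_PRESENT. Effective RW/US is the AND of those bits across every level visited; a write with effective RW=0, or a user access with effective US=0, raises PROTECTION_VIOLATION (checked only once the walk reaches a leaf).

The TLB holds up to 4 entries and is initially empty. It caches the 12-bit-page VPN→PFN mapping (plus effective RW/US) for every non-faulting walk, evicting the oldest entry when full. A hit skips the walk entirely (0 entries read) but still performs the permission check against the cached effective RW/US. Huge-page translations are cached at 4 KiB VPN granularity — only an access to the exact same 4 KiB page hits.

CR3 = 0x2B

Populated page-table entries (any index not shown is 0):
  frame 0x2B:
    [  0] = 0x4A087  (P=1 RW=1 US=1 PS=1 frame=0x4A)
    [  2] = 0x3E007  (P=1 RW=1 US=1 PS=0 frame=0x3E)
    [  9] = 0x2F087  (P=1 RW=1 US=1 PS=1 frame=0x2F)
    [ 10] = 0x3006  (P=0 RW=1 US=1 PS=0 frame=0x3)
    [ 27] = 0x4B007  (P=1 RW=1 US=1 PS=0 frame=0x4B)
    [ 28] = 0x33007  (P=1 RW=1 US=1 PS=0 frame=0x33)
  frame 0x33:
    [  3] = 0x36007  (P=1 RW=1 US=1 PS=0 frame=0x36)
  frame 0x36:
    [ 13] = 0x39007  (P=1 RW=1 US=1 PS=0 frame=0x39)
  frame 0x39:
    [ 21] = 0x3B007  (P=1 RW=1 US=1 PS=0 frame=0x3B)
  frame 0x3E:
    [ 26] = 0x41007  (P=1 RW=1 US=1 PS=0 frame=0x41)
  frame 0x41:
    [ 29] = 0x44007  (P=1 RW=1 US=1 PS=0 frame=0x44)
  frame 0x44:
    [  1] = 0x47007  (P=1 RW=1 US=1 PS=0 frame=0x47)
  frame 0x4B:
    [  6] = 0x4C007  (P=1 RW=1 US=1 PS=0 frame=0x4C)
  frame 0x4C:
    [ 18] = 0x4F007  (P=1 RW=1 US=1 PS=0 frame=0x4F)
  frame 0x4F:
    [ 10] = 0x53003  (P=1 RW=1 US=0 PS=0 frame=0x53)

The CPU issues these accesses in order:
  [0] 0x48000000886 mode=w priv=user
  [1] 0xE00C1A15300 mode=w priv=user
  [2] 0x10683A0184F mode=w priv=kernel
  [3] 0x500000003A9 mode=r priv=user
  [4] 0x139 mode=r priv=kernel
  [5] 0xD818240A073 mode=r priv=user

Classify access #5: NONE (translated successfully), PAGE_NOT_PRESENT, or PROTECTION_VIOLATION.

Per-access translation:
#0 VA=0x48000000886 (w,user):
  L0 @0x2B[9] → 0x2F087  P=1,RW=1,US=1,PS=1
  ✓ 0x2F886 (huge @L0)  — 1 lookups
#1 VA=0xE00C1A15300 (w,user):
  L0 @0x2B[28] → 0x33007  P=1,RW=1,US=1,PS=0
  L1 @0x33[3] → 0x36007  P=1,RW=1,US=1,PS=0
  L2 @0x36[13] → 0x39007  P=1,RW=1,US=1,PS=0
  L3 @0x39[21] → 0x3B007  P=1,RW=1,US=1,PS=0
  ✓ 0x3B300  — 4 lookups
#2 VA=0x10683A0184F (w,kernel):
  L0 @0x2B[2] → 0x3E007  P=1,RW=1,US=1,PS=0
  L1 @0x3E[26] → 0x41007  P=1,RW=1,US=1,PS=0
  L2 @0x41[29] → 0x44007  P=1,RW=1,US=1,PS=0
  L3 @0x44[1] → 0x47007  P=1,RW=1,US=1,PS=0
  ✓ 0x4784F  — 4 lookups
#3 VA=0x500000003A9 (r,user):
  L0 @0x2B[10] → 0x3006  P=0,RW=1,US=1,PS=0
  ⇒ fault: PAGE_NOT_PRESENT  — 1 lookups
#4 VA=0x139 (r,kernel):
  L0 @0x2B[0] → 0x4A087  P=1,RW=1,US=1,PS=1
  ✓ 0x4A139 (huge @L0)  — 1 lookups
#5 VA=0xD818240A073 (r,user):
  L0 @0x2B[27] → 0x4B007  P=1,RW=1,US=1,PS=0
  L1 @0x4B[6] → 0x4C007  P=1,RW=1,US=1,PS=0
  L2 @0x4C[18] → 0x4F007  P=1,RW=1,US=1,PS=0
  L3 @0x4F[10] → 0x53003  P=1,RW=1,US=0,PS=0
  ⇒ fault: PROTECTION_VIOLATION  — 4 lookups

Access #5 fault: PROTECTION_VIOLATION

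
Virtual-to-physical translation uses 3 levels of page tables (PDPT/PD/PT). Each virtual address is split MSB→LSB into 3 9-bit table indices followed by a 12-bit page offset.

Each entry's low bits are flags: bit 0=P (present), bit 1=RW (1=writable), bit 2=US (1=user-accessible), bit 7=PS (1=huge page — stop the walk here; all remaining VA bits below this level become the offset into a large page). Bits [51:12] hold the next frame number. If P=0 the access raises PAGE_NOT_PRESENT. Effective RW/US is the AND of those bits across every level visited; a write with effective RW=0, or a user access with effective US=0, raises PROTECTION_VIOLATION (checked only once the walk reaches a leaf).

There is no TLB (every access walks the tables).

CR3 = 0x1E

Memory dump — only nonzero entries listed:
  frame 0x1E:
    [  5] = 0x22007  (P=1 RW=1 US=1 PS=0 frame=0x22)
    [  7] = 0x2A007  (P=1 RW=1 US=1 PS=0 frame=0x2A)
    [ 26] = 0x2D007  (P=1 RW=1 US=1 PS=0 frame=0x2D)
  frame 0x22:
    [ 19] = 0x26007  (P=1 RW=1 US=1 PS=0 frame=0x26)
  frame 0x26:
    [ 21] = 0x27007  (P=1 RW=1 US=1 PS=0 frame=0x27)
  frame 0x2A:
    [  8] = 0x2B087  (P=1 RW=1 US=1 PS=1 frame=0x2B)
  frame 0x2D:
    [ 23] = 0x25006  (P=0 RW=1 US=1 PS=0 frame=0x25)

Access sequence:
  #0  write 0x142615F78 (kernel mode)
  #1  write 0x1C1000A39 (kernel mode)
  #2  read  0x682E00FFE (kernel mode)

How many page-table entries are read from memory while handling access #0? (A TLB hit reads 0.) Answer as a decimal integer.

Trace:
#0 VA=0x142615F78 (w,kernel):
  [0] read 0x1E idx=5: raw=0x22007 flags P=1 W=1 U=1 S=0
  [1] read 0x22 idx=19: raw=0x26007 flags P=1 W=1 U=1 S=0
  [2] read 0x26 idx=21: raw=0x27007 flags P=1 W=1 U=1 S=0
  ✓ 0x27F78  — 3 lookups
#1 VA=0x1C1000A39 (w,kernel):
  [0] read 0x1E idx=7: raw=0x2A007 flags P=1 W=1 U=1 S=0
  [1] read 0x2A idx=8: raw=0x2B087 flags P=1 W=1 U=1 S=1
  ✓ 0x2BA39 (huge @L1)  — 2 lookups
#2 VA=0x682E00FFE (r,kernel):
  [0] read 0x1E idx=26: raw=0x2D007 flags P=1 W=1 U=1 S=0
  [1] read 0x2D idx=23: raw=0x25006 flags P=0 W=1 U=1 S=0
  ⇒ fault: PAGE_NOT_PRESENT  — 2 lookups

Entries read for #0: 3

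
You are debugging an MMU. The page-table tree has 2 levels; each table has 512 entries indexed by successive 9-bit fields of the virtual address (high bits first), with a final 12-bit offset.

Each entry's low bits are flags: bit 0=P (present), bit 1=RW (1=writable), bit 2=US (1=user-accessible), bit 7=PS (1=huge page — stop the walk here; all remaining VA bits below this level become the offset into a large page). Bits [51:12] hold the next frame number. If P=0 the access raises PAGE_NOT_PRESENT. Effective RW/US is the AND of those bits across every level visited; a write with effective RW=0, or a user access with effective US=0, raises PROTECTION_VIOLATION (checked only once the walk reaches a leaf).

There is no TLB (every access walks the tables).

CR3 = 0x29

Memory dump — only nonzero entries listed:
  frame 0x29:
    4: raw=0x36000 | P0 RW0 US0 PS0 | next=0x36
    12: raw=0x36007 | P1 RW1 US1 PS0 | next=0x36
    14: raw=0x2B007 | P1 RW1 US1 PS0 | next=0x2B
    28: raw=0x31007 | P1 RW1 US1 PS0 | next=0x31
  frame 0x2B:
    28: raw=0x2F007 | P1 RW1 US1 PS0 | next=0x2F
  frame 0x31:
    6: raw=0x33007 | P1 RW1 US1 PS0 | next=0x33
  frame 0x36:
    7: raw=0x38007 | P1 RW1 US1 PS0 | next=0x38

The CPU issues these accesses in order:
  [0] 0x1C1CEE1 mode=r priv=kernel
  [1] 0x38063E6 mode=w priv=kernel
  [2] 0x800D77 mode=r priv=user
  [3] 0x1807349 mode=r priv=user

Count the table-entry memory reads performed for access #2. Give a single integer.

Walk each access:
#0 VA=0x1C1CEE1 (r,kernel):
  [0] read 0x29 idx=14: raw=0x2B007 flags P=1 W=1 U=1 S=0
  [1] read 0x2B idx=28: raw=0x2F007 flags P=1 W=1 U=1 S=0
  ✓ 0x2FEE1  — 2 lookups
#1 VA=0x38063E6 (w,kernel):
  [0] read 0x29 idx=28: raw=0x31007 flags P=1 W=1 U=1 S=0
  [1] read 0x31 idx=6: raw=0x33007 flags P=1 W=1 U=1 S=0
  ✓ 0x333E6  — 2 lookups
#2 VA=0x800D77 (r,user):
  [0] read 0x29 idx=4: raw=0x36000 flags P=0 W=0 U=0 S=0
  → PAGE_NOT_PRESENT  (1 entries read)
#3 VA=0x1807349 (r,user):
  [0] read 0x29 idx=12: raw=0x36007 flags P=1 W=1 U=1 S=0
  [1] read 0x36 idx=7: raw=0x38007 flags P=1 W=1 U=1 S=0
  ✓ 0x38349  — 2 lookups

Entries read for #2: 1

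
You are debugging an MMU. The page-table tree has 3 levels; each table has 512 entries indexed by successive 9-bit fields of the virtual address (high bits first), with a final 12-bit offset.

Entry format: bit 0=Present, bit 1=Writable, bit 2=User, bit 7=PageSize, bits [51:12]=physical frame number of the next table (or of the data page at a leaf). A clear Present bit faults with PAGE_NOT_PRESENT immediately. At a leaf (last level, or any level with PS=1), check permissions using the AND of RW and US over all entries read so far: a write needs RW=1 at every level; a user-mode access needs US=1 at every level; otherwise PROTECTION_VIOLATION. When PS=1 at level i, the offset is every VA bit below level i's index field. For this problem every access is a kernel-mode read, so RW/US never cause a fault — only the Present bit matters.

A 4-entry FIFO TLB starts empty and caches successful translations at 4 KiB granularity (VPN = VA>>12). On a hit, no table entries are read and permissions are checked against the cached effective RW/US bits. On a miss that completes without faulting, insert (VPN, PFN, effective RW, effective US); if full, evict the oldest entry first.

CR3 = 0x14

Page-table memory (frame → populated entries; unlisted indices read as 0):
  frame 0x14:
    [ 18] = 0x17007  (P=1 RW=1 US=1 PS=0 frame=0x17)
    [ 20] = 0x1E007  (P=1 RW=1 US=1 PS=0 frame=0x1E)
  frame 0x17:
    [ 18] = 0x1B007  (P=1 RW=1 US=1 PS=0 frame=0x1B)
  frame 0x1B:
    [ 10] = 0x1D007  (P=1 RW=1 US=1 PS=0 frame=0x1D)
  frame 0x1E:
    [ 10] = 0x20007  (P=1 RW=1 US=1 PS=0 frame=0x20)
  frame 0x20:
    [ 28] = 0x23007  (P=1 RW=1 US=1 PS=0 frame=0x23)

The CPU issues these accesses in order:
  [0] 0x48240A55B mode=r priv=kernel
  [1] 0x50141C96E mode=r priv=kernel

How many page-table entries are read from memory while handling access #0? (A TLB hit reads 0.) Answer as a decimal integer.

Trace:
#0 VA=0x48240A55B (r,kernel):
  L0: frame=0x14 idx=18 entry=0x17007 [P=1 RW=1 US=1 PS=0]
  L1: frame=0x17 idx=18 entry=0x1B007 [P=1 RW=1 US=1 PS=0]
  L2: frame=0x1B idx=10 entry=0x1D007 [P=1 RW=1 US=1 PS=0]
  ⇒ phys 0x1D55B  [3 reads]
#1 VA=0x50141C96E (r,kernel):
  L0: frame=0x14 idx=20 entry=0x1E007 [P=1 RW=1 US=1 PS=0]
  L1: frame=0x1E idx=10 entry=0x20007 [P=1 RW=1 US=1 PS=0]
  L2: frame=0x20 idx=28 entry=0x23007 [P=1 RW=1 US=1 PS=0]
  ⇒ phys 0x2396E  [3 reads]

Entries read for #0: 3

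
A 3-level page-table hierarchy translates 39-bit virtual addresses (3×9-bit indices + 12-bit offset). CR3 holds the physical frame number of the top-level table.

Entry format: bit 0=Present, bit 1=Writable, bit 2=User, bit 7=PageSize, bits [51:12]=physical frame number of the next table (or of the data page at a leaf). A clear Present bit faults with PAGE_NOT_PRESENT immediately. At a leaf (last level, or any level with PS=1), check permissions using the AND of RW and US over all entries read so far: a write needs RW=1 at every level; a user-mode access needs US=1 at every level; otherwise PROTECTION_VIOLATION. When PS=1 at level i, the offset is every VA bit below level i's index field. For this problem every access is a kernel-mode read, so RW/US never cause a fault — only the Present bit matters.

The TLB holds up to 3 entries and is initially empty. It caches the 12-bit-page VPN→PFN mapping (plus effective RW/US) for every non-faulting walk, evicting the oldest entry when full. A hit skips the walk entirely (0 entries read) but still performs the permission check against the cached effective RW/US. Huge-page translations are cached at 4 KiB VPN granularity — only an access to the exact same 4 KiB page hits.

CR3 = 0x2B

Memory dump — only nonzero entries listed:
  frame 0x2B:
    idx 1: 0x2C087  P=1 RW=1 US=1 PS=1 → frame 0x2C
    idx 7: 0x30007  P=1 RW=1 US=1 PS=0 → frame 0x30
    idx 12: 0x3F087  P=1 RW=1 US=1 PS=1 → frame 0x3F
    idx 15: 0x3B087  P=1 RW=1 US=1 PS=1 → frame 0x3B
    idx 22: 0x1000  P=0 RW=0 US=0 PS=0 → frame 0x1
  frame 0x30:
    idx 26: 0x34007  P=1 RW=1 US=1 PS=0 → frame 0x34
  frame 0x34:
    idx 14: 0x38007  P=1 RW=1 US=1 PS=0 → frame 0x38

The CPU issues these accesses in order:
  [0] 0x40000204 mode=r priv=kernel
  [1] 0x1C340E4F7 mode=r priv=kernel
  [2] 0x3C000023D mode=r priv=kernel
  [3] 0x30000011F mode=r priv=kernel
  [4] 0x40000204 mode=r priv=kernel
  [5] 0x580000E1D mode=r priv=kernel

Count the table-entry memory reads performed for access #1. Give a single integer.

Walk each access:
#0 VA=0x40000204 (r,kernel):
  L0 @0x2B[1] → 0x2C087  P=1,RW=1,US=1,PS=1
  → PA=0x2C204 (huge @L0)  (1 entries read)
#1 VA=0x1C340E4F7 (r,kernel):
  L0 @0x2B[7] → 0x30007  P=1,RW=1,US=1,PS=0
  L1 @0x30[26] → 0x34007  P=1,RW=1,US=1,PS=0
  L2 @0x34[14] → 0x38007  P=1,RW=1,US=1,PS=0
  → PA=0x384F7  (3 entries read)
#2 VA=0x3C000023D (r,kernel):
  L0 @0x2B[15] → 0x3B087  P=1,RW=1,US=1,PS=1
  → PA=0x3B23D (huge @L0)  (1 entries read)
#3 VA=0x30000011F (r,kernel):
  L0 @0x2B[12] → 0x3F087  P=1,RW=1,US=1,PS=1
  → PA=0x3F11F (huge @L0)  (1 entries read)
#4 VA=0x40000204 (r,kernel):
  L0 @0x2B[1] → 0x2C087  P=1,RW=1,US=1,PS=1
  → PA=0x2C204 (huge @L0)  (1 entries read)
#5 VA=0x580000E1D (r,kernel):
  L0 @0x2B[22] → 0x1000  P=0,RW=0,US=0,PS=0
  → PAGE_NOT_PRESENT  (1 entries read)

Entries read for #1: 3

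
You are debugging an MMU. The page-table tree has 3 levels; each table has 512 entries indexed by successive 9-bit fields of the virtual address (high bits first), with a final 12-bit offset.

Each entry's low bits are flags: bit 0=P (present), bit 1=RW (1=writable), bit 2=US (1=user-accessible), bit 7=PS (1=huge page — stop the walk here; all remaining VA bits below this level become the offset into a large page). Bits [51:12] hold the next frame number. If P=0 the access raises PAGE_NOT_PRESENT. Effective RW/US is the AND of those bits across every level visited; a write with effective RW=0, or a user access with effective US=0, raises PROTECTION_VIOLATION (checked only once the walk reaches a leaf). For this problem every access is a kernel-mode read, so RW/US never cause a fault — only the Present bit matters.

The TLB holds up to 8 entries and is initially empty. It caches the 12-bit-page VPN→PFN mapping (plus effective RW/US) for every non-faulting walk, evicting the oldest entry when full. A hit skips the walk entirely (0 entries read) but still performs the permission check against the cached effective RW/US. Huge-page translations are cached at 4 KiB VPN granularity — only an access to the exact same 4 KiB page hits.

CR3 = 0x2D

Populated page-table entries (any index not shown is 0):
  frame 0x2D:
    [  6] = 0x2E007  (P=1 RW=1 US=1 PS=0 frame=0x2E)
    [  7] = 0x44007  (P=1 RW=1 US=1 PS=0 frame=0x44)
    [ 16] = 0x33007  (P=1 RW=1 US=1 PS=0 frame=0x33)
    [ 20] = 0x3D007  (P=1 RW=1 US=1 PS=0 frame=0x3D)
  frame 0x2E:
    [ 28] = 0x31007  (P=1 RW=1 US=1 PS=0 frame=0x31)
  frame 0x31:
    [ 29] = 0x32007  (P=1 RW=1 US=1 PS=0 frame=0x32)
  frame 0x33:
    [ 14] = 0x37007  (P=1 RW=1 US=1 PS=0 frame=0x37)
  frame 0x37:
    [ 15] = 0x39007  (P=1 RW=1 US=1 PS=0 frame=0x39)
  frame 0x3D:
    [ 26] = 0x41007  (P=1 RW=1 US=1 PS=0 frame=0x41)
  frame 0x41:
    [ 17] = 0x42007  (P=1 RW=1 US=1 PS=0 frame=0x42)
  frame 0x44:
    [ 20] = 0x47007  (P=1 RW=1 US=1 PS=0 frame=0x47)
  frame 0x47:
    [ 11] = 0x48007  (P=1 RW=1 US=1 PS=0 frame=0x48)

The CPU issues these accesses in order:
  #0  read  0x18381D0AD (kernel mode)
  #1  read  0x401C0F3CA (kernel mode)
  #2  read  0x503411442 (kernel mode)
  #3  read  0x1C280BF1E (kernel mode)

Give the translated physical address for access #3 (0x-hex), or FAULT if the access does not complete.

Trace:
#0 VA=0x18381D0AD (r,kernel):
  lvl0: tbl 0x2D, slot 6 ⇒ 0x2E007 (P1/RW1/US1/PS0)
  lvl1: tbl 0x2E, slot 28 ⇒ 0x31007 (P1/RW1/US1/PS0)
  lvl2: tbl 0x31, slot 29 ⇒ 0x32007 (P1/RW1/US1/PS0)
  ✓ 0x320AD  — 3 lookups
#1 VA=0x401C0F3CA (r,kernel):
  lvl0: tbl 0x2D, slot 16 ⇒ 0x33007 (P1/RW1/US1/PS0)
  lvl1: tbl 0x33, slot 14 ⇒ 0x37007 (P1/RW1/US1/PS0)
  lvl2: tbl 0x37, slot 15 ⇒ 0x39007 (P1/RW1/US1/PS0)
  ✓ 0x393CA  — 3 lookups
#2 VA=0x503411442 (r,kernel):
  lvl0: tbl 0x2D, slot 20 ⇒ 0x3D007 (P1/RW1/US1/PS0)
  lvl1: tbl 0x3D, slot 26 ⇒ 0x41007 (P1/RW1/US1/PS0)
  lvl2: tbl 0x41, slot 17 ⇒ 0x42007 (P1/RW1/US1/PS0)
  ✓ 0x42442  — 3 lookups
#3 VA=0x1C280BF1E (r,kernel):
  lvl0: tbl 0x2D, slot 7 ⇒ 0x44007 (P1/RW1/US1/PS0)
  lvl1: tbl 0x44, slot 20 ⇒ 0x47007 (P1/RW1/US1/PS0)
  lvl2: tbl 0x47, slot 11 ⇒ 0x48007 (P1/RW1/US1/PS0)
  ✓ 0x48F1E  — 3 lookups

Access #3 PA: 0x48F1E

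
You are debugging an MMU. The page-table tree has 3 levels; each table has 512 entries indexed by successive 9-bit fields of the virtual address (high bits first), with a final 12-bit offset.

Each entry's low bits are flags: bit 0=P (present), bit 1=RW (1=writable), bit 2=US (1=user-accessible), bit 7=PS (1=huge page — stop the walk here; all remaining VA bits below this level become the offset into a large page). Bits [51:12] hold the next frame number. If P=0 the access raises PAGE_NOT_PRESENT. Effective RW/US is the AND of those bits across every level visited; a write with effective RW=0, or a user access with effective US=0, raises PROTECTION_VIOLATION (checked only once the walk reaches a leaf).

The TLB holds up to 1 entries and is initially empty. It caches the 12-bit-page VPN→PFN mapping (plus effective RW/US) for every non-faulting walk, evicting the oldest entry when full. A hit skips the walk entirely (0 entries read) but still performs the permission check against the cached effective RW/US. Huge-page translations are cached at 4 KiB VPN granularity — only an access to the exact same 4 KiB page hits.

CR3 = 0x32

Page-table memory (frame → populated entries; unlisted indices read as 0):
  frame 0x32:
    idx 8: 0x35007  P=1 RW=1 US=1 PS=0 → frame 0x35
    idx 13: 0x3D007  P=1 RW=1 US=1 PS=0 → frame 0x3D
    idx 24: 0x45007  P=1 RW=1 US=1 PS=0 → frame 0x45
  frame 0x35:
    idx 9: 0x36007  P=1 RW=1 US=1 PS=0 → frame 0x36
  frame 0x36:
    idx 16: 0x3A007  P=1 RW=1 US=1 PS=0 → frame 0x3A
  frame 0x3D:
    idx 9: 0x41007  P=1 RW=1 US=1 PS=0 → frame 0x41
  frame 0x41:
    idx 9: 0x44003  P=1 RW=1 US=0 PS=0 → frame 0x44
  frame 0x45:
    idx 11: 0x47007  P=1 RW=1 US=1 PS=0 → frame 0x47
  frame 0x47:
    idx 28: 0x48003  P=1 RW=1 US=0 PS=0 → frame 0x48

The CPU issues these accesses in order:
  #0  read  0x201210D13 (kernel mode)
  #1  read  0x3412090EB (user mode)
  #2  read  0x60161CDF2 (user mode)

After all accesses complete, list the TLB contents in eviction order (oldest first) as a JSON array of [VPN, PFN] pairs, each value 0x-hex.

Per-access translation:
#0 VA=0x201210D13 (r,kernel):
  L0 @0x32[8] → 0x35007  P=1,RW=1,US=1,PS=0
  L1 @0x35[9] → 0x36007  P=1,RW=1,US=1,PS=0
  L2 @0x36[16] → 0x3A007  P=1,RW=1,US=1,PS=0
  ⇒ phys 0x3AD13  [3 reads]
#1 VA=0x3412090EB (r,user):
  L0 @0x32[13] → 0x3D007  P=1,RW=1,US=1,PS=0
  L1 @0x3D[9] → 0x41007  P=1,RW=1,US=1,PS=0
  L2 @0x41[9] → 0x44003  P=1,RW=1,US=0,PS=0
  → PROTECTION_VIOLATION  (3 entries read)
#2 VA=0x60161CDF2 (r,user):
  L0 @0x32[24] → 0x45007  P=1,RW=1,US=1,PS=0
  L1 @0x45[11] → 0x47007  P=1,RW=1,US=1,PS=0
  L2 @0x47[28] → 0x48003  P=1,RW=1,US=0,PS=0
  → PROTECTION_VIOLATION  (3 entries read)

TLB: [["0x201210", "0x3A"]]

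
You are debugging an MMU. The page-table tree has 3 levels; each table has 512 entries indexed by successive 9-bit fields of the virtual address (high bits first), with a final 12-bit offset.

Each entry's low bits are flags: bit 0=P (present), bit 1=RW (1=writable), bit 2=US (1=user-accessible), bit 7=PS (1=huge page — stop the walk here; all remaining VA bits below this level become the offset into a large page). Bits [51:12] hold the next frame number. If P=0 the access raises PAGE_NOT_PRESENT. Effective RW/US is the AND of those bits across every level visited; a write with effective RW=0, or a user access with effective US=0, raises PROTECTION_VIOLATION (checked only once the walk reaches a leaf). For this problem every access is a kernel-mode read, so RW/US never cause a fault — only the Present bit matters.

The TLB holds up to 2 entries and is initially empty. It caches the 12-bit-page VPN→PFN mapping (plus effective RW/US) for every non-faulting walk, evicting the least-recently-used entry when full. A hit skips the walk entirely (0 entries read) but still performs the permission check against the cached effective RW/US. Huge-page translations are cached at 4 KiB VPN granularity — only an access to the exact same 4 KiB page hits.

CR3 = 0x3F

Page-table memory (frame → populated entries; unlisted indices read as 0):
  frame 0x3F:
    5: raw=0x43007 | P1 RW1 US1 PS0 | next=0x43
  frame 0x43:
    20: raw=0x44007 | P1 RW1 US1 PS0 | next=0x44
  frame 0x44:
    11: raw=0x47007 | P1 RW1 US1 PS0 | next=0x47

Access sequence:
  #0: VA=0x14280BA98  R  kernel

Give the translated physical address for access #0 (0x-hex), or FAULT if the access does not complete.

Per-access translation:
#0 VA=0x14280BA98 (r,kernel):
  [0] read 0x3F idx=5: raw=0x43007 flags P=1 W=1 U=1 S=0
  [1] read 0x43 idx=20: raw=0x44007 flags P=1 W=1 U=1 S=0
  [2] read 0x44 idx=11: raw=0x47007 flags P=1 W=1 U=1 S=0
  ⇒ phys 0x47A98  [3 reads]

Access #0 PA: 0x47A98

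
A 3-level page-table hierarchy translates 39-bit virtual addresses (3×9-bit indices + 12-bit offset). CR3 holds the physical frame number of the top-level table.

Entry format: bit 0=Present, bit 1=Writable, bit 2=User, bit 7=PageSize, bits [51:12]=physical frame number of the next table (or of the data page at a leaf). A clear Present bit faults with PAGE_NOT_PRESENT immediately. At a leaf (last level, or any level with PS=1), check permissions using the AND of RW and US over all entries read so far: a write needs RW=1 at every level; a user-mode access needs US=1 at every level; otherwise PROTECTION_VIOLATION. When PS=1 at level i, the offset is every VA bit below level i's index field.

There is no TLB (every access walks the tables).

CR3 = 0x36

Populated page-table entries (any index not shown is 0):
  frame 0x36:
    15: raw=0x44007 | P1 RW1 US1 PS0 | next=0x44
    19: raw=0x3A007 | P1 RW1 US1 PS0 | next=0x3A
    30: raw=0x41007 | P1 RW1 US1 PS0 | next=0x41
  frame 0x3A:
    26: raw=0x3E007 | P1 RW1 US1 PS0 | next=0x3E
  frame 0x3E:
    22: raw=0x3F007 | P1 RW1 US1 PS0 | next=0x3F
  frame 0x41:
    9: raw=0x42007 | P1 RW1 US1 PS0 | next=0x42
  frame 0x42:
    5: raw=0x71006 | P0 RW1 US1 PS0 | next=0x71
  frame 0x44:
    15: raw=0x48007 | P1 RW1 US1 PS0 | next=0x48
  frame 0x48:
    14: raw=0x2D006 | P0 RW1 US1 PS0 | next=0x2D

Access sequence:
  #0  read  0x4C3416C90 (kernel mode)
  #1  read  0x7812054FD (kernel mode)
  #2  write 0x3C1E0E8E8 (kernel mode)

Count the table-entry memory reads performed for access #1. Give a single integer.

Per-access translation:
#0 VA=0x4C3416C90 (r,kernel):
  L0 @0x36[19] → 0x3A007  P=1,RW=1,US=1,PS=0
  L1 @0x3A[26] → 0x3E007  P=1,RW=1,US=1,PS=0
  L2 @0x3E[22] → 0x3F007  P=1,RW=1,US=1,PS=0
  ⇒ phys 0x3FC90  [3 reads]
#1 VA=0x7812054FD (r,kernel):
  L0 @0x36[30] → 0x41007  P=1,RW=1,US=1,PS=0
  L1 @0x41[9] → 0x42007  P=1,RW=1,US=1,PS=0
  L2 @0x42[5] → 0x71006  P=0,RW=1,US=1,PS=0
  ⇒ fault: PAGE_NOT_PRESENT  — 3 lookups
#2 VA=0x3C1E0E8E8 (w,kernel):
  L0 @0x36[15] → 0x44007  P=1,RW=1,US=1,PS=0
  L1 @0x44[15] → 0x48007  P=1,RW=1,US=1,PS=0
  L2 @0x48[14] → 0x2D006  P=0,RW=1,US=1,PS=0
  ⇒ fault: PAGE_NOT_PRESENT  — 3 lookups

Entries read for #1: 3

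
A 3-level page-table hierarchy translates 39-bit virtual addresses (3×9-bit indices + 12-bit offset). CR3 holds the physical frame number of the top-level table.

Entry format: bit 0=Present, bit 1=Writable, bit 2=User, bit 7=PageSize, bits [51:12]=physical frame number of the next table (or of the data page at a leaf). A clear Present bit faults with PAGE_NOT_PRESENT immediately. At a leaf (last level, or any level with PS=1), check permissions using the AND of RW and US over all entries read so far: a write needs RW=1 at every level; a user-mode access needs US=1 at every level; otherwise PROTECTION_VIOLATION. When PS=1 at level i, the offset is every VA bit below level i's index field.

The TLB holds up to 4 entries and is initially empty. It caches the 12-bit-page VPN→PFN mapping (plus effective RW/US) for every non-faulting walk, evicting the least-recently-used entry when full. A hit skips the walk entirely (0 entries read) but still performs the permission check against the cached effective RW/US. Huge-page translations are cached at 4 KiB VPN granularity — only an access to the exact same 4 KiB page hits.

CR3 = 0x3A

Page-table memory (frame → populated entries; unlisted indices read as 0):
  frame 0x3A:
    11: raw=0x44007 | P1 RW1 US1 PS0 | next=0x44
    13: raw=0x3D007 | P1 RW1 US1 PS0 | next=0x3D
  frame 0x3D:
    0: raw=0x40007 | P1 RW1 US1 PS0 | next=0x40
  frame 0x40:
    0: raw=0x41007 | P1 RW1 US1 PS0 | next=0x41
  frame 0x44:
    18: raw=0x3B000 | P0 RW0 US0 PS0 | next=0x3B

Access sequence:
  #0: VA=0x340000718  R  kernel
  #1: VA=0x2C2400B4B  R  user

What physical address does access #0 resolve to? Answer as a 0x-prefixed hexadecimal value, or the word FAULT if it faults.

Trace:
#0 VA=0x340000718 (r,kernel):
  [0] read 0x3A idx=13: raw=0x3D007 flags P=1 W=1 U=1 S=0
  [1] read 0x3D idx=0: raw=0x40007 flags P=1 W=1 U=1 S=0
  [2] read 0x40 idx=0: raw=0x41007 flags P=1 W=1 U=1 S=0
  ⇒ phys 0x41718  [3 reads]
#1 VA=0x2C2400B4B (r,user):
  [0] read 0x3A idx=11: raw=0x44007 flags P=1 W=1 U=1 S=0
  [1] read 0x44 idx=18: raw=0x3B000 flags P=0 W=0 U=0 S=0
  ✗ PAGE_NOT_PRESENT  [2 reads]

Access #0 PA: 0x41718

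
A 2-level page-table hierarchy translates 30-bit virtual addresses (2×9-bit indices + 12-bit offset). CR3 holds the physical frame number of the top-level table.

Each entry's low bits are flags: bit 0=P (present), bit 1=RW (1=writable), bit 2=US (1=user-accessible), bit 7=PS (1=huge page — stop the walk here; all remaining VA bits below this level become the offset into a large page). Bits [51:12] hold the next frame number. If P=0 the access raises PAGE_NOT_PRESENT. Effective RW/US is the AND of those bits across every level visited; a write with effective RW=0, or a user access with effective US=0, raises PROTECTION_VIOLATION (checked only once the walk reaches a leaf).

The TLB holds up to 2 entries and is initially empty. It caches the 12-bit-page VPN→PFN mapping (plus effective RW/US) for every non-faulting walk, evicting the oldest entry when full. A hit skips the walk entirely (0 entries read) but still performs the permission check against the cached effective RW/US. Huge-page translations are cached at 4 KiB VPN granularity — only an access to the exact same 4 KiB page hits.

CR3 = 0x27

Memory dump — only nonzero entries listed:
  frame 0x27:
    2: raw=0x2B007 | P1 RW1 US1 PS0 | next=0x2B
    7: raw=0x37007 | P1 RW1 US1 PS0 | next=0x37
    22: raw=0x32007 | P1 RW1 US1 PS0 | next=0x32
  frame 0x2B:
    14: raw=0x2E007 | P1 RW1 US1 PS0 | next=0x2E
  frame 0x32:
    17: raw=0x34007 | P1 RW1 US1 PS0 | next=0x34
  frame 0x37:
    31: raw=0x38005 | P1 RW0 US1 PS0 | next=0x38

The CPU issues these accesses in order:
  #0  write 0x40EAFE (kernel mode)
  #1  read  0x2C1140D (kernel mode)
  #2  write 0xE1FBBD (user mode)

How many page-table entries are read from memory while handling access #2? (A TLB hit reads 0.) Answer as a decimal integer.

Per-access translation:
#0 VA=0x40EAFE (w,kernel):
  [0] read 0x27 idx=2: raw=0x2B007 flags P=1 W=1 U=1 S=0
  [1] read 0x2B idx=14: raw=0x2E007 flags P=1 W=1 U=1 S=0
  ✓ 0x2EAFE  — 2 lookups
#1 VA=0x2C1140D (r,kernel):
  [0] read 0x27 idx=22: raw=0x32007 flags P=1 W=1 U=1 S=0
  [1] read 0x32 idx=17: raw=0x34007 flags P=1 W=1 U=1 S=0
  ✓ 0x3440D  — 2 lookups
#2 VA=0xE1FBBD (w,user):
  [0] read 0x27 idx=7: raw=0x37007 flags P=1 W=1 U=1 S=0
  [1] read 0x37 idx=31: raw=0x38005 flags P=1 W=0 U=1 S=0
  ⇒ fault: PROTECTION_VIOLATION  — 2 lookups

Entries read for #2: 2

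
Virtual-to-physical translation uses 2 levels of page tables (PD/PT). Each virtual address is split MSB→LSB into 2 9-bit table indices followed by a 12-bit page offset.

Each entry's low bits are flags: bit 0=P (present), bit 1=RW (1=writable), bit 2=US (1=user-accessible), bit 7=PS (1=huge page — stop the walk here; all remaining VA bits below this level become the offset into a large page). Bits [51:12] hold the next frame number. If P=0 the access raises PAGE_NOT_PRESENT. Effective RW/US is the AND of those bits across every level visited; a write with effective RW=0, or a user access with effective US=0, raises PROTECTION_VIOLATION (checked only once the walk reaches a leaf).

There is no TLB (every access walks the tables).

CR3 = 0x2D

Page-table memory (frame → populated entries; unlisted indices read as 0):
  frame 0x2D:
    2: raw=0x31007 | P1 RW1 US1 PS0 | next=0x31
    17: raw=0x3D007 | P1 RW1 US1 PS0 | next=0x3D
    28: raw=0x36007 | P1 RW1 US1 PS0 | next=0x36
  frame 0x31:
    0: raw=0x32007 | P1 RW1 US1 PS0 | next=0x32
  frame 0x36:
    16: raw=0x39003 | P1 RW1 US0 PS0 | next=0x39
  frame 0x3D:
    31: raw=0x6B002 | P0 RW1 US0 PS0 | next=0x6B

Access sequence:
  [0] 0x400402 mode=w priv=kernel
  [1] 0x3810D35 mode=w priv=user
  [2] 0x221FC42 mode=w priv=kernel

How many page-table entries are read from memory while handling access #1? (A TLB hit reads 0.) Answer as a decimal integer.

Trace:
#0 VA=0x400402 (w,kernel):
  L0 @0x2D[2] → 0x31007  P=1,RW=1,US=1,PS=0
  L1 @0x31[0] → 0x32007  P=1,RW=1,US=1,PS=0
  ✓ 0x32402  — 2 lookups
#1 VA=0x3810D35 (w,user):
  L0 @0x2D[28] → 0x36007  P=1,RW=1,US=1,PS=0
  L1 @0x36[16] → 0x39003  P=1,RW=1,US=0,PS=0
  ✗ PROTECTION_VIOLATION  [2 reads]
#2 VA=0x221FC42 (w,kernel):
  L0 @0x2D[17] → 0x3D007  P=1,RW=1,US=1,PS=0
  L1 @0x3D[31] → 0x6B002  P=0,RW=1,US=0,PS=0
  ✗ PAGE_NOT_PRESENT  [2 reads]

Entries read for #1: 2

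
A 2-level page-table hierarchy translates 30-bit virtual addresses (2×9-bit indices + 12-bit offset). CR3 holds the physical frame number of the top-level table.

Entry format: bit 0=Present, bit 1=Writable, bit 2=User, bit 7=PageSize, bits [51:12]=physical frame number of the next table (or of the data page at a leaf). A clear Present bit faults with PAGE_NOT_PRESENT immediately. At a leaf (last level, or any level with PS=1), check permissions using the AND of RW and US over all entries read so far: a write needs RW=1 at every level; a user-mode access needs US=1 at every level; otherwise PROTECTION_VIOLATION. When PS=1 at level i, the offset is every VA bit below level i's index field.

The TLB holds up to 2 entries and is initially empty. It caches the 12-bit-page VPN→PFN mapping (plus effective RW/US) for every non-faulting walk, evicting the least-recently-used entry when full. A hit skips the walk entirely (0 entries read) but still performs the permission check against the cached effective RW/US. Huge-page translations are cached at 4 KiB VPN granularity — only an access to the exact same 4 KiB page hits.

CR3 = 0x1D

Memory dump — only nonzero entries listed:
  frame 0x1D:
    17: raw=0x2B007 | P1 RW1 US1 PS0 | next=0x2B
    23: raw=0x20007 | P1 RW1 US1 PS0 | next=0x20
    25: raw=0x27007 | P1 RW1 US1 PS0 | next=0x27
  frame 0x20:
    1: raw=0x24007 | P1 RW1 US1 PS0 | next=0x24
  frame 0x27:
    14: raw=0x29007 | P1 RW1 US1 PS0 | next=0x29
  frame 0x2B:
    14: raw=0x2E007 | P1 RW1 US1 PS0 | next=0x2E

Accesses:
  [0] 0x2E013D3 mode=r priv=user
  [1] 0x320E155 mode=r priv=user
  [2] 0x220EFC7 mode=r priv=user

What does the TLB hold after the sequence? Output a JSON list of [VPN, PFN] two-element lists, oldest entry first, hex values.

Per-access translation:
#0 VA=0x2E013D3 (r,user):
  lvl0: tbl 0x1D, slot 23 ⇒ 0x20007 (P1/RW1/US1/PS0)
  lvl1: tbl 0x20, slot 1 ⇒ 0x24007 (P1/RW1/US1/PS0)
  ⇒ phys 0x243D3  [2 reads]
#1 VA=0x320E155 (r,user):
  lvl0: tbl 0x1D, slot 25 ⇒ 0x27007 (P1/RW1/US1/PS0)
  lvl1: tbl 0x27, slot 14 ⇒ 0x29007 (P1/RW1/US1/PS0)
  ⇒ phys 0x29155  [2 reads]
#2 VA=0x220EFC7 (r,user):
  lvl0: tbl 0x1D, slot 17 ⇒ 0x2B007 (P1/RW1/US1/PS0)
  lvl1: tbl 0x2B, slot 14 ⇒ 0x2E007 (P1/RW1/US1/PS0)
  ⇒ phys 0x2EFC7  [2 reads]

TLB: [["0x320E", "0x29"], ["0x220E", "0x2E"]]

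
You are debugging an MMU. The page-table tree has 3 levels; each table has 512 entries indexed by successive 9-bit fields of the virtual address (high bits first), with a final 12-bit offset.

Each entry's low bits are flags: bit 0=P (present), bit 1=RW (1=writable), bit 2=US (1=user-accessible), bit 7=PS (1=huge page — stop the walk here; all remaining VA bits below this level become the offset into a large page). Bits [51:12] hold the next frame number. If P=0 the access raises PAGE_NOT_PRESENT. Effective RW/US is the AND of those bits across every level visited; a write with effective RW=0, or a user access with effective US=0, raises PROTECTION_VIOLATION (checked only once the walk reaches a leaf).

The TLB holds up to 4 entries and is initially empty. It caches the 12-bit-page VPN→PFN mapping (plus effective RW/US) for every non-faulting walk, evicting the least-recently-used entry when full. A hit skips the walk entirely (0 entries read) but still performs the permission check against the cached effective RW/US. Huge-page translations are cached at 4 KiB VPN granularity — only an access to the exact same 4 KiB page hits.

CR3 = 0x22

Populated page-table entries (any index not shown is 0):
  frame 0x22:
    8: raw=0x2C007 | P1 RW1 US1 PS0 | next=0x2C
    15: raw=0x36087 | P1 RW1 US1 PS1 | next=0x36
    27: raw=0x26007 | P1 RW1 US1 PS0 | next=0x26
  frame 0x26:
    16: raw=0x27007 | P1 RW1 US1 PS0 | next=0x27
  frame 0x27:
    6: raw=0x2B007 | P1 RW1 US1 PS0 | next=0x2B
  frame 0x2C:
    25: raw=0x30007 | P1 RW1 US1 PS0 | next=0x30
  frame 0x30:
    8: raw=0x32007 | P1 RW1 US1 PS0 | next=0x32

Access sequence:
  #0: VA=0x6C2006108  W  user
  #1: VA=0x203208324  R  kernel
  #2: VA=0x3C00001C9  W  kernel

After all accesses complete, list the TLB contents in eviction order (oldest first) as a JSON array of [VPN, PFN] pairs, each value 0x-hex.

Per-access translation:
#0 VA=0x6C2006108 (w,user):
  L0 @0x22[27] → 0x26007  P=1,RW=1,US=1,PS=0
  L1 @0x26[16] → 0x27007  P=1,RW=1,US=1,PS=0
  L2 @0x27[6] → 0x2B007  P=1,RW=1,US=1,PS=0
  ✓ 0x2B108  — 3 lookups
#1 VA=0x203208324 (r,kernel):
  L0 @0x22[8] → 0x2C007  P=1,RW=1,US=1,PS=0
  L1 @0x2C[25] → 0x30007  P=1,RW=1,US=1,PS=0
  L2 @0x30[8] → 0x32007  P=1,RW=1,US=1,PS=0
  ✓ 0x32324  — 3 lookups
#2 VA=0x3C00001C9 (w,kernel):
  L0 @0x22[15] → 0x36087  P=1,RW=1,US=1,PS=1
  ✓ 0x361C9 (huge @L0)  — 1 lookups

TLB: [["0x6C2006", "0x2B"], ["0x203208", "0x32"], ["0x3C0000", "0x36"]]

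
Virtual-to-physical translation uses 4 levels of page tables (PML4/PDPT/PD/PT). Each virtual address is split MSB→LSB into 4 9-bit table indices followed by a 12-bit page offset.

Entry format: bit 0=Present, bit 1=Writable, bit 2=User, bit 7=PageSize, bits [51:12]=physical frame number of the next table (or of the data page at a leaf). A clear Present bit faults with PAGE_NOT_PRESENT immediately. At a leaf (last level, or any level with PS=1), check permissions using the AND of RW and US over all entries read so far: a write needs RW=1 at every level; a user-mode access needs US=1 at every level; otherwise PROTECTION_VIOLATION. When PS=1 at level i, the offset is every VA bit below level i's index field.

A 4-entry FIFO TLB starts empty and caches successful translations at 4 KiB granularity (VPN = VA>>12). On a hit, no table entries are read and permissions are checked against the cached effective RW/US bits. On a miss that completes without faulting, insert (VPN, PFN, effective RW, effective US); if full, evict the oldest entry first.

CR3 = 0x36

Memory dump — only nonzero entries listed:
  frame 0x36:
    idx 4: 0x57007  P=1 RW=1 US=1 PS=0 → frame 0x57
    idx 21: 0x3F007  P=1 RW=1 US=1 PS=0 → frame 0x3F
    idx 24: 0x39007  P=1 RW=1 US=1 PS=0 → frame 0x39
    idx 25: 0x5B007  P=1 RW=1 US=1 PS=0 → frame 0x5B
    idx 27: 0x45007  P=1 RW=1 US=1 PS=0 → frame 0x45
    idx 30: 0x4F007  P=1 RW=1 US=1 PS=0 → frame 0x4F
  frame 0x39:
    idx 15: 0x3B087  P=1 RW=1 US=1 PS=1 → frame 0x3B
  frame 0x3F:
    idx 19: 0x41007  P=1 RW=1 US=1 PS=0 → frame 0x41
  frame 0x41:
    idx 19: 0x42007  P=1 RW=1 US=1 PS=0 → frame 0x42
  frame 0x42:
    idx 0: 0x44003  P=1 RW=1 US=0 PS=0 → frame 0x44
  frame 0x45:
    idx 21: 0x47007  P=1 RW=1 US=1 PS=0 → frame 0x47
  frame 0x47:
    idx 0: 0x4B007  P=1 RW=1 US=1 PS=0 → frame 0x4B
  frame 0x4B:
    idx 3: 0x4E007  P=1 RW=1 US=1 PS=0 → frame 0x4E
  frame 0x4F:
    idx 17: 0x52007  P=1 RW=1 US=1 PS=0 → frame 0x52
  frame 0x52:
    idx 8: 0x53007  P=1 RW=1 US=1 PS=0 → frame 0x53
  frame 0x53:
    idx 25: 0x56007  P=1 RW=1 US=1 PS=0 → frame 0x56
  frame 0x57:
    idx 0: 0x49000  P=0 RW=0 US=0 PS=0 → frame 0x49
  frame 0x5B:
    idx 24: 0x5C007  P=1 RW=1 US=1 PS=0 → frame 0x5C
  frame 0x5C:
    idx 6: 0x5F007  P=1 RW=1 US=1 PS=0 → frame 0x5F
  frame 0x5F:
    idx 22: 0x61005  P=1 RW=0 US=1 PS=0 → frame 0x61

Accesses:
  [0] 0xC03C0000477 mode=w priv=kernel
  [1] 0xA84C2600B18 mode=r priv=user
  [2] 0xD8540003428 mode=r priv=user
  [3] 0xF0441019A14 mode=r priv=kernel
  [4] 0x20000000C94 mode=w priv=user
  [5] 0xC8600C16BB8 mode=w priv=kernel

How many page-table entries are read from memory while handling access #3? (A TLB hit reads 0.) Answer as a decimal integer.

Per-access translation:
#0 VA=0xC03C0000477 (w,kernel):
  L0 @0x36[24] → 0x39007  P=1,RW=1,US=1,PS=0
  L1 @0x39[15] → 0x3B087  P=1,RW=1,US=1,PS=1
  → PA=0x3B477 (huge @L1)  (2 entries read)
#1 VA=0xA84C2600B18 (r,user):
  L0 @0x36[21] → 0x3F007  P=1,RW=1,US=1,PS=0
  L1 @0x3F[19] → 0x41007  P=1,RW=1,US=1,PS=0
  L2 @0x41[19] → 0x42007  P=1,RW=1,US=1,PS=0
  L3 @0x42[0] → 0x44003  P=1,RW=1,US=0,PS=0
  ✗ PROTECTION_VIOLATION  [4 reads]
#2 VA=0xD8540003428 (r,user):
  L0 @0x36[27] → 0x45007  P=1,RW=1,US=1,PS=0
  L1 @0x45[21] → 0x47007  P=1,RW=1,US=1,PS=0
  L2 @0x47[0] → 0x4B007  P=1,RW=1,US=1,PS=0
  L3 @0x4B[3] → 0x4E007  P=1,RW=1,US=1,PS=0
  → PA=0x4E428  (4 entries read)
#3 VA=0xF0441019A14 (r,kernel):
  L0 @0x36[30] → 0x4F007  P=1,RW=1,US=1,PS=0
  L1 @0x4F[17] → 0x52007  P=1,RW=1,US=1,PS=0
  L2 @0x52[8] → 0x53007  P=1,RW=1,US=1,PS=0
  L3 @0x53[25] → 0x56007  P=1,RW=1,US=1,PS=0
  → PA=0x56A14  (4 entries read)
#4 VA=0x20000000C94 (w,user):
  L0 @0x36[4] → 0x57007  P=1,RW=1,US=1,PS=0
  L1 @0x57[0] → 0x49000  P=0,RW=0,US=0,PS=0
  ✗ PAGE_NOT_PRESENT  [2 reads]
#5 VA=0xC8600C16BB8 (w,kernel):
  L0 @0x36[25] → 0x5B007  P=1,RW=1,US=1,PS=0
  L1 @0x5B[24] → 0x5C007  P=1,RW=1,US=1,PS=0
  L2 @0x5C[6] → 0x5F007  P=1,RW=1,US=1,PS=0
  L3 @0x5F[22] → 0x61005  P=1,RW=0,US=1,PS=0
  ✗ PROTECTION_VIOLATION  [4 reads]

Entries read for #3: 4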